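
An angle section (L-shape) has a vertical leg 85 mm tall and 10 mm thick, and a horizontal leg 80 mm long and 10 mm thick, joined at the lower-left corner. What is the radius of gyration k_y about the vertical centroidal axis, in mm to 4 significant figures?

k_y ≈ 24.19 mm

Treat the section as a set of non-overlapping primitives; coordinates are from the bounding-box lower-left.
Vertical leg: 10 × 85, A = 850 mm², x = 5 mm, Ī = 7083.33 mm⁴.
Horizontal leg (remainder): 70 × 10, A = 700 mm², x = 45 mm, Ī = 285 833 mm⁴.
Centroid: x̄ = ΣA·x / ΣA = 23.0645 mm.
Transfer each piece to the vertical centroidal axis using Ī + A·d² with d = x − 23.0645:
  vertical leg: d = -18.0645 mm → contributes +284 461 mm⁴
  horizontal leg (remainder): d = 21.9355 mm → contributes +622 649 mm⁴
Total I = 907 110 mm⁴.
Radius of gyration: k = √(I/A) = √(907 110 / 1 550) = 24.1916 mm.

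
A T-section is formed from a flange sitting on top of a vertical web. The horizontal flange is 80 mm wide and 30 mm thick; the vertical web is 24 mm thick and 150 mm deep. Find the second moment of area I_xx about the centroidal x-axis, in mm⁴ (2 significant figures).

Decompose the section into non-overlapping parts with the origin at the bottom-left of its bounding rectangle.
Flange: 80 × 30, A = 2 400 mm², y = 165 mm, Ī = 180 000 mm⁴.
Web: 24 × 150, A = 3 600 mm², y = 75 mm, Ī = 6 750 000 mm⁴.
Centroid: ȳ = ΣA·y / ΣA = 111 mm.
Transfer each piece to the centroidal x-axis using Ī + A·d² with d = y − 111:
  flange: d = 54 mm → contributes +7 178 400 mm⁴
  web: d = -36 mm → contributes +11 415 600 mm⁴
Total I = 18 594 000 mm⁴.

I_xx ≈ 1.9 × 10⁷ mm⁴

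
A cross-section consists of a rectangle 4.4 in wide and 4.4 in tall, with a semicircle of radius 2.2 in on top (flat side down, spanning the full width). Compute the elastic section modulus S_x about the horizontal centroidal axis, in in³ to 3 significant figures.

S_x ≈ 24.9 in³

Split into non-overlapping primitives; take the origin at the lower-left of the bounding box.
Rectangular body: 4.4 × 4.4, A = 19.36 in², y = 2.2 in, Ī = 31.234 in⁴.
Semicircular cap: semicircle r = 2.2, A = 7.6027 in², y = 5.3337 in, Ī = 2.5711 in⁴.
Centroid: ȳ = ΣA·y / ΣA = 3.0836 in.
Transfer each piece to the horizontal centroidal axis using Ī + A·d² with d = y − 3.0836:
  rectangular body: d = -0.88361 in → contributes +46.35 in⁴
  semicircular cap: d = 2.2501 in → contributes +41.063 in⁴
Total I = 87.413 in⁴.
Extreme fibre distance c = 3.5164 in; S = I/c = 24.859 in³.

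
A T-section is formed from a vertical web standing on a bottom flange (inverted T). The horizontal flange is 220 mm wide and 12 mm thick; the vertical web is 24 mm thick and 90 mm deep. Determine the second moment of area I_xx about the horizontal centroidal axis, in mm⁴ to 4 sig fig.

I_xx ≈ 4.580 × 10⁶ mm⁴

Split into non-overlapping primitives; take the origin at the lower-left of the bounding box.
Flange: 220 × 12, A = 2 640 mm², y = 6 mm, Ī = 31 680 mm⁴.
Web: 24 × 90, A = 2 160 mm², y = 57 mm, Ī = 1 458 000 mm⁴.
Centroid: ȳ = ΣA·y / ΣA = 28.95 mm.
Transfer each piece to the horizontal centroidal axis using Ī + A·d² with d = y − 28.95:
  flange: d = -22.95 mm → contributes +1 422 175 mm⁴
  web: d = 28.05 mm → contributes +3 157 493 mm⁴
Total I = 4 579 668 mm⁴.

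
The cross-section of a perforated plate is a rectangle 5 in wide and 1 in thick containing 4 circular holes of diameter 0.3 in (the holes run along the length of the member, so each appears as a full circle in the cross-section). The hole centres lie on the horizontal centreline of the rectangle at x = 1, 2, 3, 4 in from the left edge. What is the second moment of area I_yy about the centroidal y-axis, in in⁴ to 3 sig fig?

I_yy ≈ 10.1 in⁴

Split into non-overlapping primitives; take the origin at the lower-left of the bounding box.
Plate: 5 × 1, A = 5 in², x = 2.5 in, Ī = 10.417 in⁴.
Hole 1 (subtracted): ⌀0.3, A = 0.070686 in², x = 1 in, Ī = 0.00039761 in⁴.
Hole 2 (subtracted): ⌀0.3, A = 0.070686 in², x = 2 in, Ī = 0.00039761 in⁴.
Hole 3 (subtracted): ⌀0.3, A = 0.070686 in², x = 3 in, Ī = 0.00039761 in⁴.
Hole 4 (subtracted): ⌀0.3, A = 0.070686 in², x = 4 in, Ī = 0.00039761 in⁴.
By symmetry the centroid is at mid-width, x̄ = 2.5 in.
Transfer each piece to the centroidal y-axis using Ī + A·d² with d = x − 2.5:
  plate: d = 0 in → contributes +10.417 in⁴
  hole 1: d = -1.5 in → contributes −0.15944 in⁴
  hole 2: d = -0.5 in → contributes −0.018069 in⁴
  hole 3: d = 0.5 in → contributes −0.018069 in⁴
  hole 4: d = 1.5 in → contributes −0.15944 in⁴
Total I = 10.062 in⁴.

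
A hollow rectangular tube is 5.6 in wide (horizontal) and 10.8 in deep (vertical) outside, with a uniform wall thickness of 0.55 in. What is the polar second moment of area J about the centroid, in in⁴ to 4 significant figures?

J ≈ 330.0 in⁴

Break the section into simple shapes (no overlaps), measuring from the bottom-left corner of the bounding box.
Outer rectangle: 5.6 × 10.8, A = 60.48 in², y = 5.4 in, Ī = 587.866 in⁴.
Inner void (subtracted): 4.5 × 9.7, A = 43.65 in², y = 5.4 in, Ī = 342.252 in⁴.
By symmetry the centroid is at mid-height, ȳ = 5.4 in.
All pieces are centred on the centroidal x-axis, so I = ΣĪ (holes subtracted) = 245.613 in⁴.
Repeating about the centroidal y-axis gives I_y = 84.395 in⁴.
Polar second moment: J = I_x + I_y = 330.008 in⁴.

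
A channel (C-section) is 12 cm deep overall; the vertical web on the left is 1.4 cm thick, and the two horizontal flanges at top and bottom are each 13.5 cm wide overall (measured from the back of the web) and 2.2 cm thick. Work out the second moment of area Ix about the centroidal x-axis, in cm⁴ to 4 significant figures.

Break the section into simple shapes (no overlaps), measuring from the bottom-left corner of the bounding box.
Web: 1.4 × 12, A = 16.8 cm², y = 6 cm, Ī = 201.6 cm⁴.
Top flange (beyond web): 12.1 × 2.2, A = 26.62 cm², y = 10.9 cm, Ī = 10.7367 cm⁴.
Bottom flange (beyond web): 12.1 × 2.2, A = 26.62 cm², y = 1.1 cm, Ī = 10.7367 cm⁴.
By symmetry the centroid is at mid-height, ȳ = 6 cm.
Transfer each piece to the centroidal x-axis using Ī + A·d² with d = y − 6:
  web: d = 0 cm → contributes +201.6 cm⁴
  top flange (beyond web): d = 4.9 cm → contributes +649.883 cm⁴
  bottom flange (beyond web): d = -4.9 cm → contributes +649.883 cm⁴
Total I = 1501.37 cm⁴.

Ix ≈ 1501 cm⁴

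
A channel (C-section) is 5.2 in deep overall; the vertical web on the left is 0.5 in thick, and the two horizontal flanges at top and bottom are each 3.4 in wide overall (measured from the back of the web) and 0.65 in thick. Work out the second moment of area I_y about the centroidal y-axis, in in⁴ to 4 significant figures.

Decompose the section into non-overlapping parts with the origin at the bottom-left of its bounding rectangle.
Web: 0.5 × 5.2, A = 2.6 in², x = 0.25 in, Ī = 0.0541667 in⁴.
Top flange (beyond web): 2.9 × 0.65, A = 1.885 in², x = 1.95 in, Ī = 1.32107 in⁴.
Bottom flange (beyond web): 2.9 × 0.65, A = 1.885 in², x = 1.95 in, Ī = 1.32107 in⁴.
Centroid: x̄ = ΣA·x / ΣA = 1.25612 in.
Transfer each piece to the centroidal y-axis using Ī + A·d² with d = x − 1.25612:
  web: d = -1.00612 in → contributes +2.6861 in⁴
  top flange (beyond web): d = 0.693878 in → contributes +2.22863 in⁴
  bottom flange (beyond web): d = 0.693878 in → contributes +2.22863 in⁴
Total I = 7.14337 in⁴.

I_y ≈ 7.143 in⁴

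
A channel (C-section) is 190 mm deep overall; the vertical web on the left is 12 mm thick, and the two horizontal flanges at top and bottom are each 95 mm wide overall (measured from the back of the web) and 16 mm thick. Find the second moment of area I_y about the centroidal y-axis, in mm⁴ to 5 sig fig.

Treat the section as a set of non-overlapping primitives; coordinates are from the bounding-box lower-left.
Web: 12 × 190, A = 2 280 mm², x = 6 mm, Ī = 27 360 mm⁴.
Top flange (beyond web): 83 × 16, A = 1 328 mm², x = 53.5 mm, Ī = 762382.7 mm⁴.
Bottom flange (beyond web): 83 × 16, A = 1 328 mm², x = 53.5 mm, Ī = 762382.7 mm⁴.
Centroid: x̄ = ΣA·x / ΣA = 31.55916 mm.
Transfer each piece to the centroidal y-axis using Ī + A·d² with d = x − 31.55916:
  web: d = -25.55916 mm → contributes +1 516 817 mm⁴
  top flange (beyond web): d = 21.94084 mm → contributes +1 401 683 mm⁴
  bottom flange (beyond web): d = 21.94084 mm → contributes +1 401 683 mm⁴
Total I = 4 320 182 mm⁴.

I_y ≈ 4.3202 × 10⁶ mm⁴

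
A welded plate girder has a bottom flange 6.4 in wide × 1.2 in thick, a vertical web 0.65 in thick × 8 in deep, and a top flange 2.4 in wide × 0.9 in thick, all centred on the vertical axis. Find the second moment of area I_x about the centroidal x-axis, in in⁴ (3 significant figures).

I_x ≈ 190 in⁴

Decompose the section into non-overlapping parts with the origin at the bottom-left of its bounding rectangle.
Bottom plate: 6.4 × 1.2, A = 7.68 in², y = 0.6 in, Ī = 0.9216 in⁴.
Web plate: 0.65 × 8, A = 5.2 in², y = 5.2 in, Ī = 27.733 in⁴.
Top plate: 2.4 × 0.9, A = 2.16 in², y = 9.65 in, Ī = 0.1458 in⁴.
Centroid: ȳ = ΣA·y / ΣA = 3.4902 in.
Transfer each piece to the centroidal x-axis using Ī + A·d² with d = y − 3.4902:
  bottom plate: d = -2.8902 in → contributes +65.073 in⁴
  web plate: d = 1.7098 in → contributes +42.936 in⁴
  top plate: d = 6.1598 in → contributes +82.104 in⁴
Total I = 190.11 in⁴.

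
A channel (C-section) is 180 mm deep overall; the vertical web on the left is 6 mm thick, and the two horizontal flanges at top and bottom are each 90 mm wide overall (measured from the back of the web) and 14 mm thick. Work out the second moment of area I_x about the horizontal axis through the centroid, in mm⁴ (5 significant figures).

I_x ≈ 1.9157 × 10⁷ mm⁴

Treat the section as a set of non-overlapping primitives; coordinates are from the bounding-box lower-left.
Web: 6 × 180, A = 1 080 mm², y = 90 mm, Ī = 2 916 000 mm⁴.
Top flange (beyond web): 84 × 14, A = 1 176 mm², y = 173 mm, Ī = 19 208 mm⁴.
Bottom flange (beyond web): 84 × 14, A = 1 176 mm², y = 7 mm, Ī = 19 208 mm⁴.
By symmetry the centroid is at mid-height, ȳ = 90 mm.
Transfer each piece to the horizontal axis through the centroid using Ī + A·d² with d = y − 90:
  web: d = 0 mm → contributes +2 916 000 mm⁴
  top flange (beyond web): d = 83 mm → contributes +8 120 672 mm⁴
  bottom flange (beyond web): d = -83 mm → contributes +8 120 672 mm⁴
Total I = 19 157 344 mm⁴.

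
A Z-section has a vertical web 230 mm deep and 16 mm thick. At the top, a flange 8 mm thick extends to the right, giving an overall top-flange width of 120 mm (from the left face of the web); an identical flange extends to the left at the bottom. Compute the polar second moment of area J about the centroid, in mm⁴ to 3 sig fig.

Decompose the section into non-overlapping parts with the origin at the bottom-left of its bounding rectangle.
Web: 16 × 230, A = 3 680 mm², y = 115 mm, Ī = 16 222 667 mm⁴.
Top flange (beyond web): 104 × 8, A = 832 mm², y = 226 mm, Ī = 4437.3 mm⁴.
Bottom flange (beyond web): 104 × 8, A = 832 mm², y = 4 mm, Ī = 4437.3 mm⁴.
Centroid: ȳ = ΣA·y / ΣA = 115 mm.
Transfer each piece to the centroidal x-axis using Ī + A·d² with d = y − 115:
  web: d = 0 mm → contributes +16 222 667 mm⁴
  top flange (beyond web): d = 111 mm → contributes +10 255 509 mm⁴
  bottom flange (beyond web): d = -111 mm → contributes +10 255 509 mm⁴
Total I = 36 733 685 mm⁴.
For the y-axis: x̄ = 112 mm.
Repeating about the centroidal y-axis gives I_y = 7 568 725 mm⁴.
Polar second moment: J = I_x + I_y = 44 302 411 mm⁴.

J ≈ 4.43 × 10⁷ mm⁴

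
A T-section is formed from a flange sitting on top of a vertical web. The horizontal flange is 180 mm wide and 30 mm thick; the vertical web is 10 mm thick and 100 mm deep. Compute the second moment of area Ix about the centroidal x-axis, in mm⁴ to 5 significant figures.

Ix ≈ 4.8032 × 10⁶ mm⁴

Treat the section as a set of non-overlapping primitives; coordinates are from the bounding-box lower-left.
Flange: 180 × 30, A = 5 400 mm², y = 115 mm, Ī = 405 000 mm⁴.
Web: 10 × 100, A = 1 000 mm², y = 50 mm, Ī = 833333.3 mm⁴.
Centroid: ȳ = ΣA·y / ΣA = 104.8438 mm.
Transfer each piece to the centroidal x-axis using Ī + A·d² with d = y − 104.8438:
  flange: d = 10.15625 mm → contributes +962006.8 mm⁴
  web: d = -54.84375 mm → contributes +3 841 170 mm⁴
Total I = 4 803 177 mm⁴.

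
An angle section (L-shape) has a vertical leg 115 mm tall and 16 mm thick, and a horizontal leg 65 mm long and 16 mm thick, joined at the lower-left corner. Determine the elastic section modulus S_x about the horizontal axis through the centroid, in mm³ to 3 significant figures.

Treat the section as a set of non-overlapping primitives; coordinates are from the bounding-box lower-left.
Vertical leg: 16 × 115, A = 1 840 mm², y = 57.5 mm, Ī = 2 027 833 mm⁴.
Horizontal leg (remainder): 49 × 16, A = 784 mm², y = 8 mm, Ī = 16 725 mm⁴.
Centroid: ȳ = ΣA·y / ΣA = 42.71 mm.
Transfer each piece to the horizontal axis through the centroid using Ī + A·d² with d = y − 42.71:
  vertical leg: d = 14.79 mm → contributes +2 430 303 mm⁴
  horizontal leg (remainder): d = -34.71 mm → contributes +961 296 mm⁴
Total I = 3 391 599 mm⁴.
Extreme fibre distance c = 72.29 mm; S = I/c = 46 917 mm³.

S_x ≈ 4.69 × 10⁴ mm³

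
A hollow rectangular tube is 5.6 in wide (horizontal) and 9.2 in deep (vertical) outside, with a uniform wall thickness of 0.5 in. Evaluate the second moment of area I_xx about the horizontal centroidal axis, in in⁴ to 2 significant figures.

Split into non-overlapping primitives; take the origin at the lower-left of the bounding box.
Outer rectangle: 5.6 × 9.2, A = 51.52 in², y = 4.6 in, Ī = 363.4 in⁴.
Inner void (subtracted): 4.6 × 8.2, A = 37.72 in², y = 4.6 in, Ī = 211.4 in⁴.
By symmetry the centroid is at mid-height, ȳ = 4.6 in.
All pieces are centred on the horizontal centroidal axis, so I = ΣĪ (holes subtracted) = 152 in⁴.

I_xx ≈ 150 in⁴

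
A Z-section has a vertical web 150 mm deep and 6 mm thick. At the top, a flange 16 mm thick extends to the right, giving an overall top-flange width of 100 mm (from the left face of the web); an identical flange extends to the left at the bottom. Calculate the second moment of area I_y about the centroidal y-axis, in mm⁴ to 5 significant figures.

I_y ≈ 9.7376 × 10⁶ mm⁴

Break the section into simple shapes (no overlaps), measuring from the bottom-left corner of the bounding box.
Web: 6 × 150, A = 900 mm², x = 97 mm, Ī = 2 700 mm⁴.
Top flange (beyond web): 94 × 16, A = 1 504 mm², x = 147 mm, Ī = 1 107 445 mm⁴.
Bottom flange (beyond web): 94 × 16, A = 1 504 mm², x = 47 mm, Ī = 1 107 445 mm⁴.
Centroid: x̄ = ΣA·x / ΣA = 97 mm.
Transfer each piece to the centroidal y-axis using Ī + A·d² with d = x − 97:
  web: d = 0 mm → contributes +2 700 mm⁴
  top flange (beyond web): d = 50 mm → contributes +4 867 445 mm⁴
  bottom flange (beyond web): d = -50 mm → contributes +4 867 445 mm⁴
Total I = 9 737 591 mm⁴.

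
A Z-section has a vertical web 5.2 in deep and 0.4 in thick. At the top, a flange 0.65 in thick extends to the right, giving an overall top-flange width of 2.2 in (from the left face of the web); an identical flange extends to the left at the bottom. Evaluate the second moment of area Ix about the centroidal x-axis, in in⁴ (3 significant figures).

Break the section into simple shapes (no overlaps), measuring from the bottom-left corner of the bounding box.
Web: 0.4 × 5.2, A = 2.08 in², y = 2.6 in, Ī = 4.6869 in⁴.
Top flange (beyond web): 1.8 × 0.65, A = 1.17 in², y = 4.875 in, Ī = 0.041194 in⁴.
Bottom flange (beyond web): 1.8 × 0.65, A = 1.17 in², y = 0.325 in, Ī = 0.041194 in⁴.
Centroid: ȳ = ΣA·y / ΣA = 2.6 in.
Transfer each piece to the centroidal x-axis using Ī + A·d² with d = y − 2.6:
  web: d = 0 in → contributes +4.6869 in⁴
  top flange (beyond web): d = 2.275 in → contributes +6.0967 in⁴
  bottom flange (beyond web): d = -2.275 in → contributes +6.0967 in⁴
Total I = 16.88 in⁴.

Ix ≈ 16.9 in⁴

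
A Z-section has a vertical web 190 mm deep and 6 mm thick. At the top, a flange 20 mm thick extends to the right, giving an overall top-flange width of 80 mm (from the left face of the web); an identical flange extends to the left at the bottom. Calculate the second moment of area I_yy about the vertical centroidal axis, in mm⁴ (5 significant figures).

Split into non-overlapping primitives; take the origin at the lower-left of the bounding box.
Web: 6 × 190, A = 1 140 mm², x = 77 mm, Ī = 3 420 mm⁴.
Top flange (beyond web): 74 × 20, A = 1 480 mm², x = 117 mm, Ī = 675373.3 mm⁴.
Bottom flange (beyond web): 74 × 20, A = 1 480 mm², x = 37 mm, Ī = 675373.3 mm⁴.
Centroid: x̄ = ΣA·x / ΣA = 77 mm.
Transfer each piece to the vertical centroidal axis using Ī + A·d² with d = x − 77:
  web: d = 0 mm → contributes +3 420 mm⁴
  top flange (beyond web): d = 40 mm → contributes +3 043 373 mm⁴
  bottom flange (beyond web): d = -40 mm → contributes +3 043 373 mm⁴
Total I = 6 090 167 mm⁴.

I_yy ≈ 6.0902 × 10⁶ mm⁴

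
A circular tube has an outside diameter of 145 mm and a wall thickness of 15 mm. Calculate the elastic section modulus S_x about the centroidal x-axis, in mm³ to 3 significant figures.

S_x ≈ 1.81 × 10⁵ mm³

Split into non-overlapping primitives; take the origin at the lower-left of the bounding box.
Outer circle: ⌀145, A = 16 513 mm², y = 72.5 mm, Ī = 21 699 109 mm⁴.
Bore (subtracted): ⌀115, A = 10 387 mm², y = 72.5 mm, Ī = 8 585 414 mm⁴.
By symmetry the centroid is at mid-height, ȳ = 72.5 mm.
All pieces are centred on the centroidal x-axis, so I = ΣĪ (holes subtracted) = 13 113 695 mm⁴.
Extreme fibre distance c = 72.5 mm; S = I/c = 180 879 mm³.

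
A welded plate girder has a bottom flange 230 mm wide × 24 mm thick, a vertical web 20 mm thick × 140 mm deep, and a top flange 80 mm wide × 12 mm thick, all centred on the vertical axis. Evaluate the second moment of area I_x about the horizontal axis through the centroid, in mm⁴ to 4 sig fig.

Decompose the section into non-overlapping parts with the origin at the bottom-left of its bounding rectangle.
Bottom plate: 230 × 24, A = 5 520 mm², y = 12 mm, Ī = 264 960 mm⁴.
Web plate: 20 × 140, A = 2 800 mm², y = 94 mm, Ī = 4 573 333 mm⁴.
Top plate: 80 × 12, A = 960 mm², y = 170 mm, Ī = 11 520 mm⁴.
Centroid: ȳ = ΣA·y / ΣA = 53.0862 mm.
Transfer each piece to the horizontal axis through the centroid using Ī + A·d² with d = y − 53.0862:
  bottom plate: d = -41.0862 mm → contributes +9 583 142 mm⁴
  web plate: d = 40.9138 mm → contributes +9 260 361 mm⁴
  top plate: d = 116.914 mm → contributes +13 133 602 mm⁴
Total I = 31 977 104 mm⁴.

I_x ≈ 3.198 × 10⁷ mm⁴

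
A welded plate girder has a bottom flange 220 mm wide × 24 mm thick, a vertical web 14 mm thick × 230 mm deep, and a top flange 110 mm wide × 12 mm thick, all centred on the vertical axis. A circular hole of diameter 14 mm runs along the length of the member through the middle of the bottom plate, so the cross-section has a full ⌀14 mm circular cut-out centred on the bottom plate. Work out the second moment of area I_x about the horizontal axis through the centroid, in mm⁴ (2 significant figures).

I_x ≈ 9.1 × 10⁷ mm⁴

Treat the section as a set of non-overlapping primitives; coordinates are from the bounding-box lower-left.
Bottom plate: 220 × 24, A = 5 280 mm², y = 12 mm, Ī = 253 440 mm⁴.
Web plate: 14 × 230, A = 3 220 mm², y = 139 mm, Ī = 14 194 833 mm⁴.
Top plate: 110 × 12, A = 1 320 mm², y = 260 mm, Ī = 15 840 mm⁴.
Hole (subtracted): ⌀14, A = 153.9 mm², y = 12 mm, Ī = 1 886 mm⁴.
Centroid: ȳ = ΣA·y / ΣA = 88.17 mm.
Transfer each piece to the horizontal axis through the centroid using Ī + A·d² with d = y − 88.17:
  bottom plate: d = -76.17 mm → contributes +30 890 309 mm⁴
  web plate: d = 50.83 mm → contributes +22 513 090 mm⁴
  top plate: d = 171.8 mm → contributes +38 987 872 mm⁴
  hole: d = -76.17 mm → contributes −895 102 mm⁴
Total I = 91 496 170 mm⁴.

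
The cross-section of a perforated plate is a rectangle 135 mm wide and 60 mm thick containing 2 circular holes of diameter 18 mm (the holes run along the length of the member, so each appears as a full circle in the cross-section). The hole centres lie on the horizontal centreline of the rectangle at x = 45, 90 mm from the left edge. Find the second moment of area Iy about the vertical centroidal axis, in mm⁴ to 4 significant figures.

Treat the section as a set of non-overlapping primitives; coordinates are from the bounding-box lower-left.
Plate: 135 × 60, A = 8 100 mm², x = 67.5 mm, Ī = 12 301 875 mm⁴.
Hole 1 (subtracted): ⌀18, A = 254.469 mm², x = 45 mm, Ī = 5 153 mm⁴.
Hole 2 (subtracted): ⌀18, A = 254.469 mm², x = 90 mm, Ī = 5 153 mm⁴.
By symmetry the centroid is at mid-width, x̄ = 67.5 mm.
Transfer each piece to the vertical centroidal axis using Ī + A·d² with d = x − 67.5:
  plate: d = 0 mm → contributes +12 301 875 mm⁴
  hole 1: d = -22.5 mm → contributes −133 978 mm⁴
  hole 2: d = 22.5 mm → contributes −133 978 mm⁴
Total I = 12 033 919 mm⁴.

Iy ≈ 1.203 × 10⁷ mm⁴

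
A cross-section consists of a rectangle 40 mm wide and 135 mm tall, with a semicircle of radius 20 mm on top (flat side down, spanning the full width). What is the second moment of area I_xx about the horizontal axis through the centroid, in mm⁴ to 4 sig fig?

Split into non-overlapping primitives; take the origin at the lower-left of the bounding box.
Rectangular body: 40 × 135, A = 5 400 mm², y = 67.5 mm, Ī = 8 201 250 mm⁴.
Semicircular cap: semicircle r = 20, A = 628.319 mm², y = 143.488 mm, Ī = 17561.1 mm⁴.
Centroid: ȳ = ΣA·y / ΣA = 75.4201 mm.
Transfer each piece to the horizontal axis through the centroid using Ī + A·d² with d = y − 75.4201:
  rectangular body: d = -7.92009 mm → contributes +8 539 980 mm⁴
  semicircular cap: d = 68.0682 mm → contributes +2 928 734 mm⁴
Total I = 11 468 715 mm⁴.

I_xx ≈ 1.147 × 10⁷ mm⁴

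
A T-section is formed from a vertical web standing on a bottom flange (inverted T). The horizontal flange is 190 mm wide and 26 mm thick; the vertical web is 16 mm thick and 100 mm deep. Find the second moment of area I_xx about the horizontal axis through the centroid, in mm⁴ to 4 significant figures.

Split into non-overlapping primitives; take the origin at the lower-left of the bounding box.
Flange: 190 × 26, A = 4 940 mm², y = 13 mm, Ī = 278 287 mm⁴.
Web: 16 × 100, A = 1 600 mm², y = 76 mm, Ī = 1 333 333 mm⁴.
Centroid: ȳ = ΣA·y / ΣA = 28.4128 mm.
Transfer each piece to the horizontal axis through the centroid using Ī + A·d² with d = y − 28.4128:
  flange: d = -15.4128 mm → contributes +1 451 812 mm⁴
  web: d = 47.5872 mm → contributes +4 956 593 mm⁴
Total I = 6 408 405 mm⁴.

I_xx ≈ 6.408 × 10⁶ mm⁴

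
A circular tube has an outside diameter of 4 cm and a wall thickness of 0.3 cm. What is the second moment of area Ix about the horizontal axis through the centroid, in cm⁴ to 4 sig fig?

Break the section into simple shapes (no overlaps), measuring from the bottom-left corner of the bounding box.
Outer circle: ⌀4, A = 12.5664 cm², y = 2 cm, Ī = 12.5664 cm⁴.
Bore (subtracted): ⌀3.4, A = 9.0792 cm², y = 2 cm, Ī = 6.55972 cm⁴.
By symmetry the centroid is at mid-height, ȳ = 2 cm.
All pieces are centred on the horizontal axis through the centroid, so I = ΣĪ (holes subtracted) = 6.00665 cm⁴.

Ix ≈ 6.007 cm⁴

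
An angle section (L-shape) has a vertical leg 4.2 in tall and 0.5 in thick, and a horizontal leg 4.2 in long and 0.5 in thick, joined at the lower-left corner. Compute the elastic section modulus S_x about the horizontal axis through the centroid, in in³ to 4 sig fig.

Decompose the section into non-overlapping parts with the origin at the bottom-left of its bounding rectangle.
Vertical leg: 0.5 × 4.2, A = 2.1 in², y = 2.1 in, Ī = 3.087 in⁴.
Horizontal leg (remainder): 3.7 × 0.5, A = 1.85 in², y = 0.25 in, Ī = 0.0385417 in⁴.
Centroid: ȳ = ΣA·y / ΣA = 1.23354 in.
Transfer each piece to the horizontal axis through the centroid using Ī + A·d² with d = y − 1.23354:
  vertical leg: d = 0.866456 in → contributes +4.66357 in⁴
  horizontal leg (remainder): d = -0.983544 in → contributes +1.82816 in⁴
Total I = 6.49172 in⁴.
Extreme fibre distance c = 2.96646 in; S = I/c = 2.18838 in³.

S_x ≈ 2.188 in³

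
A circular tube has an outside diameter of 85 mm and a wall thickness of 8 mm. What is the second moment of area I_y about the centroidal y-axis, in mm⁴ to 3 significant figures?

Decompose the section into non-overlapping parts with the origin at the bottom-left of its bounding rectangle.
Outer circle: ⌀85, A = 5674.5 mm², x = 42.5 mm, Ī = 2 562 392 mm⁴.
Bore (subtracted): ⌀69, A = 3739.3 mm², x = 42.5 mm, Ī = 1 112 670 mm⁴.
By symmetry the centroid is at mid-width, x̄ = 42.5 mm.
All pieces are centred on the centroidal y-axis, so I = ΣĪ (holes subtracted) = 1 449 722 mm⁴.

I_y ≈ 1.45 × 10⁶ mm⁴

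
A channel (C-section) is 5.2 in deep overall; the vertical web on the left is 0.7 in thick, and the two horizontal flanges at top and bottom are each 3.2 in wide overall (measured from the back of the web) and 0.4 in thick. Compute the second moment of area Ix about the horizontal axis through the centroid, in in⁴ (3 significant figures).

Decompose the section into non-overlapping parts with the origin at the bottom-left of its bounding rectangle.
Web: 0.7 × 5.2, A = 3.64 in², y = 2.6 in, Ī = 8.2021 in⁴.
Top flange (beyond web): 2.5 × 0.4, A = 1 in², y = 5 in, Ī = 0.013333 in⁴.
Bottom flange (beyond web): 2.5 × 0.4, A = 1 in², y = 0.2 in, Ī = 0.013333 in⁴.
By symmetry the centroid is at mid-height, ȳ = 2.6 in.
Transfer each piece to the horizontal axis through the centroid using Ī + A·d² with d = y − 2.6:
  web: d = 0 in → contributes +8.2021 in⁴
  top flange (beyond web): d = 2.4 in → contributes +5.7733 in⁴
  bottom flange (beyond web): d = -2.4 in → contributes +5.7733 in⁴
Total I = 19.749 in⁴.

Ix ≈ 19.7 in⁴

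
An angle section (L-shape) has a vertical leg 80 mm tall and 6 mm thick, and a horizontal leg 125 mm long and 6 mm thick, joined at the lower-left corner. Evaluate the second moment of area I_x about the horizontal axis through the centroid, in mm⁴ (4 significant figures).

I_x ≈ 6.511 × 10⁵ mm⁴

Split into non-overlapping primitives; take the origin at the lower-left of the bounding box.
Vertical leg: 6 × 80, A = 480 mm², y = 40 mm, Ī = 256 000 mm⁴.
Horizontal leg (remainder): 119 × 6, A = 714 mm², y = 3 mm, Ī = 2 142 mm⁴.
Centroid: ȳ = ΣA·y / ΣA = 17.8744 mm.
Transfer each piece to the horizontal axis through the centroid using Ī + A·d² with d = y − 17.8744:
  vertical leg: d = 22.1256 mm → contributes +490 981 mm⁴
  horizontal leg (remainder): d = -14.8744 mm → contributes +160 112 mm⁴
Total I = 651 093 mm⁴.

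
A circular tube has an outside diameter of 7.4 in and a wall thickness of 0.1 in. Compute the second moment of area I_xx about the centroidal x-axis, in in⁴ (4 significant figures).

Treat the section as a set of non-overlapping primitives; coordinates are from the bounding-box lower-left.
Outer circle: ⌀7.4, A = 43.0084 in², y = 3.7 in, Ī = 147.196 in⁴.
Bore (subtracted): ⌀7.2, A = 40.715 in², y = 3.7 in, Ī = 131.917 in⁴.
By symmetry the centroid is at mid-height, ȳ = 3.7 in.
All pieces are centred on the centroidal x-axis, so I = ΣĪ (holes subtracted) = 15.2795 in⁴.

I_xx ≈ 15.28 in⁴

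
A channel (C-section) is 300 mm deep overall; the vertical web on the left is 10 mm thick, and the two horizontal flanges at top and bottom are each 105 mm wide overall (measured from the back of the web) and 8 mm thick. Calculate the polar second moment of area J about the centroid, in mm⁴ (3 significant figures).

J ≈ 5.89 × 10⁷ mm⁴

Split into non-overlapping primitives; take the origin at the lower-left of the bounding box.
Web: 10 × 300, A = 3 000 mm², y = 150 mm, Ī = 22 500 000 mm⁴.
Top flange (beyond web): 95 × 8, A = 760 mm², y = 296 mm, Ī = 4053.3 mm⁴.
Bottom flange (beyond web): 95 × 8, A = 760 mm², y = 4 mm, Ī = 4053.3 mm⁴.
By symmetry the centroid is at mid-height, ȳ = 150 mm.
Transfer each piece to the centroidal x-axis using Ī + A·d² with d = y − 150:
  web: d = 0 mm → contributes +22 500 000 mm⁴
  top flange (beyond web): d = 146 mm → contributes +16 204 213 mm⁴
  bottom flange (beyond web): d = -146 mm → contributes +16 204 213 mm⁴
Total I = 54 908 427 mm⁴.
For the y-axis: x̄ = 22.655 mm.
Repeating about the centroidal y-axis gives I_y = 3 948 808 mm⁴.
Polar second moment: J = I_x + I_y = 58 857 235 mm⁴.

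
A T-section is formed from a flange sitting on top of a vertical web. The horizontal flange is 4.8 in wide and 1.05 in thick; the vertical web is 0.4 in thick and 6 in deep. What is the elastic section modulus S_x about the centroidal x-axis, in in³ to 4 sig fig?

S_x ≈ 5.172 in³

Break the section into simple shapes (no overlaps), measuring from the bottom-left corner of the bounding box.
Flange: 4.8 × 1.05, A = 5.04 in², y = 6.525 in, Ī = 0.46305 in⁴.
Web: 0.4 × 6, A = 2.4 in², y = 3 in, Ī = 7.2 in⁴.
Centroid: ȳ = ΣA·y / ΣA = 5.3879 in.
Transfer each piece to the centroidal x-axis using Ī + A·d² with d = y − 5.3879:
  flange: d = 1.1371 in → contributes +6.97971 in⁴
  web: d = -2.3879 in → contributes +20.885 in⁴
Total I = 27.8647 in⁴.
Extreme fibre distance c = 5.3879 in; S = I/c = 5.17172 in³.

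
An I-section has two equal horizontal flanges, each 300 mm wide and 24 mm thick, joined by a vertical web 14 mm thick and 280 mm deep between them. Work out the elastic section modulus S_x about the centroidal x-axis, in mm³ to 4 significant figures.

Split into non-overlapping primitives; take the origin at the lower-left of the bounding box.
Bottom flange: 300 × 24, A = 7 200 mm², y = 12 mm, Ī = 345 600 mm⁴.
Web: 14 × 280, A = 3 920 mm², y = 164 mm, Ī = 25 610 667 mm⁴.
Top flange: 300 × 24, A = 7 200 mm², y = 316 mm, Ī = 345 600 mm⁴.
By symmetry the centroid is at mid-height, ȳ = 164 mm.
Transfer each piece to the centroidal x-axis using Ī + A·d² with d = y − 164:
  bottom flange: d = -152 mm → contributes +166 694 400 mm⁴
  web: d = 0 mm → contributes +25 610 667 mm⁴
  top flange: d = 152 mm → contributes +166 694 400 mm⁴
Total I = 358 999 467 mm⁴.
Extreme fibre distance c = 164 mm; S = I/c = 2 189 021 mm³.

S_x ≈ 2.189 × 10⁶ mm³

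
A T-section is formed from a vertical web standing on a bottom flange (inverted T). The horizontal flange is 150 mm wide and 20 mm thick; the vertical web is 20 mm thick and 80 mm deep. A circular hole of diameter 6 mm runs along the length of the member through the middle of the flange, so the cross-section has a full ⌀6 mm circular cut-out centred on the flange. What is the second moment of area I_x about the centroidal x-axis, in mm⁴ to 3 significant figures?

I_x ≈ 3.55 × 10⁶ mm⁴

Decompose the section into non-overlapping parts with the origin at the bottom-left of its bounding rectangle.
Flange: 150 × 20, A = 3 000 mm², y = 10 mm, Ī = 100 000 mm⁴.
Web: 20 × 80, A = 1 600 mm², y = 60 mm, Ī = 853 333 mm⁴.
Hole (subtracted): ⌀6, A = 28.274 mm², y = 10 mm, Ī = 63.617 mm⁴.
Centroid: ȳ = ΣA·y / ΣA = 27.499 mm.
Transfer each piece to the centroidal x-axis using Ī + A·d² with d = y − 27.499:
  flange: d = -17.499 mm → contributes +1 018 631 mm⁴
  web: d = 32.501 mm → contributes +2 543 452 mm⁴
  hole: d = -17.499 mm → contributes −8721.5 mm⁴
Total I = 3 553 361 mm⁴.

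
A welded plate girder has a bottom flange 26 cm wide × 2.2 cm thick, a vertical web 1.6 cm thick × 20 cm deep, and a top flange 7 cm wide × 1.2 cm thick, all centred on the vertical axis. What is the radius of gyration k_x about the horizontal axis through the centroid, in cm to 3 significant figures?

Split into non-overlapping primitives; take the origin at the lower-left of the bounding box.
Bottom plate: 26 × 2.2, A = 57.2 cm², y = 1.1 cm, Ī = 23.071 cm⁴.
Web plate: 1.6 × 20, A = 32 cm², y = 12.2 cm, Ī = 1066.7 cm⁴.
Top plate: 7 × 1.2, A = 8.4 cm², y = 22.8 cm, Ī = 1.008 cm⁴.
Centroid: ȳ = ΣA·y / ΣA = 6.607 cm.
Transfer each piece to the horizontal axis through the centroid using Ī + A·d² with d = y − 6.607:
  bottom plate: d = -5.507 cm → contributes +1757.8 cm⁴
  web plate: d = 5.593 cm → contributes +2067.7 cm⁴
  top plate: d = 16.193 cm → contributes +2203.6 cm⁴
Total I = 6029.1 cm⁴.
Radius of gyration: k = √(I/A) = √(6029.1 / 97.6) = 7.8596 cm.

k_x ≈ 7.86 cm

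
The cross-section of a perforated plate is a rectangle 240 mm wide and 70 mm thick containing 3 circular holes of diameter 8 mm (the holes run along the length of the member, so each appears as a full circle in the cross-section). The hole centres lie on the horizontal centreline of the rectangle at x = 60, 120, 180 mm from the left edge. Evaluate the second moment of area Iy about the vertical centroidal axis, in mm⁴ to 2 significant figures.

Break the section into simple shapes (no overlaps), measuring from the bottom-left corner of the bounding box.
Plate: 240 × 70, A = 16 800 mm², x = 120 mm, Ī = 80 640 000 mm⁴.
Hole 1 (subtracted): ⌀8, A = 50.27 mm², x = 60 mm, Ī = 201.1 mm⁴.
Hole 2 (subtracted): ⌀8, A = 50.27 mm², x = 120 mm, Ī = 201.1 mm⁴.
Hole 3 (subtracted): ⌀8, A = 50.27 mm², x = 180 mm, Ī = 201.1 mm⁴.
By symmetry the centroid is at mid-width, x̄ = 120 mm.
Transfer each piece to the vertical centroidal axis using Ī + A·d² with d = x − 120:
  plate: d = 0 mm → contributes +80 640 000 mm⁴
  hole 1: d = -60 mm → contributes −181 157 mm⁴
  hole 2: d = 0 mm → contributes −201.1 mm⁴
  hole 3: d = 60 mm → contributes −181 157 mm⁴
Total I = 80 277 485 mm⁴.

Iy ≈ 8.0 × 10⁷ mm⁴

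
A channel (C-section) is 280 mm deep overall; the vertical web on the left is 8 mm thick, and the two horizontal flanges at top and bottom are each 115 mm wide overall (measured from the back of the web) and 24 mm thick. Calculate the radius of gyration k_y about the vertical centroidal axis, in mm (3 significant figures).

k_y ≈ 36.9 mm

Decompose the section into non-overlapping parts with the origin at the bottom-left of its bounding rectangle.
Web: 8 × 280, A = 2 240 mm², x = 4 mm, Ī = 11 947 mm⁴.
Top flange (beyond web): 107 × 24, A = 2 568 mm², x = 61.5 mm, Ī = 2 450 086 mm⁴.
Bottom flange (beyond web): 107 × 24, A = 2 568 mm², x = 61.5 mm, Ī = 2 450 086 mm⁴.
Centroid: x̄ = ΣA·x / ΣA = 44.038 mm.
Transfer each piece to the vertical centroidal axis using Ī + A·d² with d = x − 44.038:
  web: d = -40.038 mm → contributes +3 602 752 mm⁴
  top flange (beyond web): d = 17.462 mm → contributes +3 233 128 mm⁴
  bottom flange (beyond web): d = 17.462 mm → contributes +3 233 128 mm⁴
Total I = 10 069 008 mm⁴.
Radius of gyration: k = √(I/A) = √(10 069 008 / 7 376) = 36.947 mm.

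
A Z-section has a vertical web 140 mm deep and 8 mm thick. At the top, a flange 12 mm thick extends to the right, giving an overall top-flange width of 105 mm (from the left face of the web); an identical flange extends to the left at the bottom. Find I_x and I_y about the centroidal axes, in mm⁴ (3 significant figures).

I_x ≈ 1.14 × 10⁷ mm⁴, I_y ≈ 8.25 × 10⁶ mm⁴

Split into non-overlapping primitives; take the origin at the lower-left of the bounding box.
Web: 8 × 140, A = 1 120 mm², y = 70 mm, Ī = 1 829 333 mm⁴.
Top flange (beyond web): 97 × 12, A = 1 164 mm², y = 134 mm, Ī = 13 968 mm⁴.
Bottom flange (beyond web): 97 × 12, A = 1 164 mm², y = 6 mm, Ī = 13 968 mm⁴.
Centroid: ȳ = ΣA·y / ΣA = 70 mm.
Transfer each piece to the centroidal x-axis using Ī + A·d² with d = y − 70:
  web: d = 0 mm → contributes +1 829 333 mm⁴
  top flange (beyond web): d = 64 mm → contributes +4 781 712 mm⁴
  bottom flange (beyond web): d = -64 mm → contributes +4 781 712 mm⁴
Total I = 11 392 757 mm⁴.
For the y-axis: x̄ = 101 mm.
Repeating about the centroidal y-axis gives I_y = 8 247 869 mm⁴.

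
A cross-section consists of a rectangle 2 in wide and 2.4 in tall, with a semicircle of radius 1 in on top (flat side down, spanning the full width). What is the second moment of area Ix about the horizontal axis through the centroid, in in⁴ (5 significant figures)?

Ix ≈ 5.5367 in⁴

Split into non-overlapping primitives; take the origin at the lower-left of the bounding box.
Rectangular body: 2 × 2.4, A = 4.8 in², y = 1.2 in, Ī = 2.304 in⁴.
Semicircular cap: semicircle r = 1, A = 1.570796 in², y = 2.824413 in, Ī = 0.109757 in⁴.
Centroid: ȳ = ΣA·y / ΣA = 1.600519 in.
Transfer each piece to the horizontal axis through the centroid using Ī + A·d² with d = y − 1.600519:
  rectangular body: d = -0.4005186 in → contributes +3.073993 in⁴
  semicircular cap: d = 1.223895 in → contributes +2.462681 in⁴
Total I = 5.536674 in⁴.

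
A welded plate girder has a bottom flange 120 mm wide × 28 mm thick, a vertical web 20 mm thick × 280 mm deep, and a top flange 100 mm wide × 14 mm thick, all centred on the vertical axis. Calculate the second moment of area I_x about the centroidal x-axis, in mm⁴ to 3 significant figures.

Split into non-overlapping primitives; take the origin at the lower-left of the bounding box.
Bottom plate: 120 × 28, A = 3 360 mm², y = 14 mm, Ī = 219 520 mm⁴.
Web plate: 20 × 280, A = 5 600 mm², y = 168 mm, Ī = 36 586 667 mm⁴.
Top plate: 100 × 14, A = 1 400 mm², y = 315 mm, Ī = 22 867 mm⁴.
Centroid: ȳ = ΣA·y / ΣA = 137.92 mm.
Transfer each piece to the centroidal x-axis using Ī + A·d² with d = y − 137.92:
  bottom plate: d = -123.92 mm → contributes +51 815 339 mm⁴
  web plate: d = 30.081 mm → contributes +41 653 947 mm⁴
  top plate: d = 177.08 mm → contributes +43 923 660 mm⁴
Total I = 137 392 945 mm⁴.

I_x ≈ 1.37 × 10⁸ mm⁴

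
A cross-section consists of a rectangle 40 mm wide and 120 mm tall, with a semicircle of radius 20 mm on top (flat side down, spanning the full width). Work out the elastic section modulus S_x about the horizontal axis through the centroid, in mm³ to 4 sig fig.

Split into non-overlapping primitives; take the origin at the lower-left of the bounding box.
Rectangular body: 40 × 120, A = 4 800 mm², y = 60 mm, Ī = 5 760 000 mm⁴.
Semicircular cap: semicircle r = 20, A = 628.319 mm², y = 128.488 mm, Ī = 17561.1 mm⁴.
Centroid: ȳ = ΣA·y / ΣA = 67.9274 mm.
Transfer each piece to the horizontal axis through the centroid using Ī + A·d² with d = y − 67.9274:
  rectangular body: d = -7.9274 mm → contributes +6 061 650 mm⁴
  semicircular cap: d = 60.5609 mm → contributes +2 321 994 mm⁴
Total I = 8 383 643 mm⁴.
Extreme fibre distance c = 72.0726 mm; S = I/c = 116 322 mm³.

S_x ≈ 1.163 × 10⁵ mm³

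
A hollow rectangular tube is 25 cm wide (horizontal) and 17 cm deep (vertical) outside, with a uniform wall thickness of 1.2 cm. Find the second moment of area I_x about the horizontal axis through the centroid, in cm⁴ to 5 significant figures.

I_x ≈ 4374.2 cm⁴

Decompose the section into non-overlapping parts with the origin at the bottom-left of its bounding rectangle.
Outer rectangle: 25 × 17, A = 425 cm², y = 8.5 cm, Ī = 10235.42 cm⁴.
Inner void (subtracted): 22.6 × 14.6, A = 329.96 cm², y = 8.5 cm, Ī = 5861.189 cm⁴.
By symmetry the centroid is at mid-height, ȳ = 8.5 cm.
All pieces are centred on the horizontal axis through the centroid, so I = ΣĪ (holes subtracted) = 4374.227 cm⁴.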